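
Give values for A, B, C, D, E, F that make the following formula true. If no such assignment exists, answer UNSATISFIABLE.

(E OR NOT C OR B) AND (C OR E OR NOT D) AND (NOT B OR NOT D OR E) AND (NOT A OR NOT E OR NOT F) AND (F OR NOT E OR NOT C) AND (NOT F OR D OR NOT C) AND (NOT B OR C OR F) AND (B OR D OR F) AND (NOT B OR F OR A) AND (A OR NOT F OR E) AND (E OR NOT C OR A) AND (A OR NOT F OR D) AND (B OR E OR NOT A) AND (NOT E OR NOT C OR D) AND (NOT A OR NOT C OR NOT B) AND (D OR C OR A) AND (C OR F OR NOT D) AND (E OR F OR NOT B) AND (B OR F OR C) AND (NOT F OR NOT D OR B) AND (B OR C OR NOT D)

A=false; B=true; C=false; D=true; E=true; F=true

Case E = true:
Case A = false:
Case F = true:
The clause (D) is unit, so D = true.
The clause (B) is unit, so B = true.
No clause remains; C is free.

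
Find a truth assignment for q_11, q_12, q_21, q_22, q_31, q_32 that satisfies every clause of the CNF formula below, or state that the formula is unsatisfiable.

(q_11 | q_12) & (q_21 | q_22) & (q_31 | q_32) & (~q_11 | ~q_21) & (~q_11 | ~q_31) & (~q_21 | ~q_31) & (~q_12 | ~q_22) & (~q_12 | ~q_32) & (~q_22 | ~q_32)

UNSATISFIABLE

Branch on q_11: set q_11 = 1.
(~q_21) alone gives q_21 = 0.
(q_22) alone gives q_22 = 1.
(~q_31) alone gives q_31 = 0.
(q_32) alone gives q_32 = 1.
That conflicts with the unit clause (~q_32).
Backtrack on q_11: now try q_11 = 0.
(q_12) alone gives q_12 = 1.
(~q_22) alone gives q_22 = 0.
(q_21) alone gives q_21 = 1.
(~q_31) alone gives q_31 = 0.
(q_32) alone gives q_32 = 1.
That conflicts with the unit clause (~q_32).
Both values of q_11 lead to a conflict.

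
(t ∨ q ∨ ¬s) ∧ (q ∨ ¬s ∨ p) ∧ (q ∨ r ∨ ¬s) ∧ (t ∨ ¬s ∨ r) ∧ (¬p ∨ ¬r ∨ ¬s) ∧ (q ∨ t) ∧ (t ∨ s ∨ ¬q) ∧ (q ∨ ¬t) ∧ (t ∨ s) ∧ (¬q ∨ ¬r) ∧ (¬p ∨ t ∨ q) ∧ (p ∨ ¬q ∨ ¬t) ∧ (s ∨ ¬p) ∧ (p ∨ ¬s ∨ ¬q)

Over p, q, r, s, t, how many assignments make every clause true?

1

There are 2^5 = 32 truth assignments over (p, q, r, s, t).
Split on q. With q = True, the clauses containing q are satisfied and ¬q drops from the rest; 1 of the 2^4 = 16 assignments to the other variables satisfy what remains.
With q = False, by the same count on the reduced clause set, 0 assignments work.
(One model: p=T, q=T, r=F, s=T, t=T.)
Total: 1 + 0 = 1.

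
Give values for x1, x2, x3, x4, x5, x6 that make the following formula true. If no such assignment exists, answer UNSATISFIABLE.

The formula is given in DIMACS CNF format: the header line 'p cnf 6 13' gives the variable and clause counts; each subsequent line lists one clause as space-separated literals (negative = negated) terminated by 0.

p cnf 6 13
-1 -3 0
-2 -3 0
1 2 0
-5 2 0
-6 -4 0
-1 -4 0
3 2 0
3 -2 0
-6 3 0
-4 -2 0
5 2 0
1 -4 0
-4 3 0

Suppose x1 = False.
The clause (x2) is unit, so x2 = True.
The clause (¬x3) is unit, so x3 = False.
But (x3) is also a unit clause — contradiction.
That branch fails; take x1 = True instead.
The clause (¬x3) is unit, so x3 = False.
The clause (¬x4) is unit, so x4 = False.
The clause (x2) is unit, so x2 = True.
But (¬x2) is also a unit clause — contradiction.
Either choice for x1 ends in contradiction.

UNSATISFIABLE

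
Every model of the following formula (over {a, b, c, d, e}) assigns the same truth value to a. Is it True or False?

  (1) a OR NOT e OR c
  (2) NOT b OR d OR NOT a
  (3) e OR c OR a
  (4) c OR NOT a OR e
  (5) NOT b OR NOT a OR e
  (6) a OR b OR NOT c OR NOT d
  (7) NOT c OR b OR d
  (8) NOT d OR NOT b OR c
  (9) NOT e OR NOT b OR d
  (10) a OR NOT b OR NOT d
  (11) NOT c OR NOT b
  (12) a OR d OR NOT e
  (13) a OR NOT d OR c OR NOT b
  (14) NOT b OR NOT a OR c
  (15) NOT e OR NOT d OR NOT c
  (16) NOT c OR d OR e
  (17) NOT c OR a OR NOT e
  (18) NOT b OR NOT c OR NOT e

True

Suppose a = false.
Case e = false:
From the singleton clause (c), c = true.
From the singleton clause (NOT b), b = false.
From the singleton clause (NOT d), d = false.
Now (d) is unsatisfied and unit — conflict.
Undo e and try e = true.
From the singleton clause (c), c = true.
Now (NOT c) is unsatisfied and unit — conflict.
Either choice for e ends in contradiction.
So every satisfying assignment has a = True.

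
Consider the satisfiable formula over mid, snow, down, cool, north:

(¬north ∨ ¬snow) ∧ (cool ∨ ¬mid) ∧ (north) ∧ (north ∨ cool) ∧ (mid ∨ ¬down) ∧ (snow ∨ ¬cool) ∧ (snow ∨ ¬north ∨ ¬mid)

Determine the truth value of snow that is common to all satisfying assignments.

Suppose snow = True.
The clause (¬north) is unit, so north = False.
Now (north) is unsatisfied and unit — conflict.
So every satisfying assignment has snow = False.

False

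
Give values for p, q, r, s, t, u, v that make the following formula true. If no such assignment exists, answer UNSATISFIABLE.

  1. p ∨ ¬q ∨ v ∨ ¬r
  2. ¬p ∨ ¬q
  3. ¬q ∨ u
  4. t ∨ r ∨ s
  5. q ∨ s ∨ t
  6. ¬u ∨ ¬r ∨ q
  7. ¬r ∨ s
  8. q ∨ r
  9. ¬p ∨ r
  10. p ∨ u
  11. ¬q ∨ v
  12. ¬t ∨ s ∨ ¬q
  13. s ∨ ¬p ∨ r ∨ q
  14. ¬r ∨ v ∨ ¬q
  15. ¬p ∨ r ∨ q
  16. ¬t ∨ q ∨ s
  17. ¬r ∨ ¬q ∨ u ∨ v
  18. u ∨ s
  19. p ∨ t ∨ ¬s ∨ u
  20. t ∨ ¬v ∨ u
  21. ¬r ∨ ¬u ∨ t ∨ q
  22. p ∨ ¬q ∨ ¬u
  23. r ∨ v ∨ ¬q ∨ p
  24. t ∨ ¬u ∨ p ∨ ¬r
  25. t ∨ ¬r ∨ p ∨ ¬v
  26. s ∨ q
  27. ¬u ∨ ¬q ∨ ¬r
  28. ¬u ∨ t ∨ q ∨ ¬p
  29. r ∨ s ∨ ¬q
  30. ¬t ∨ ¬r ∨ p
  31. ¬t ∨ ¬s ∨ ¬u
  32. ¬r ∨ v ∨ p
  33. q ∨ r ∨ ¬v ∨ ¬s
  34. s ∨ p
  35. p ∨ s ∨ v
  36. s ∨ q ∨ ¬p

Case p = True:
From the singleton clause (¬q), q = False.
From the singleton clause (r), r = True.
From the singleton clause (¬u), u = False.
From the singleton clause (s), s = True.
Case t = False:
From the singleton clause (¬v), v = False.
All clauses are satisfied.

p ↦ True; q ↦ False; r ↦ True; s ↦ True; t ↦ False; u ↦ False; v ↦ False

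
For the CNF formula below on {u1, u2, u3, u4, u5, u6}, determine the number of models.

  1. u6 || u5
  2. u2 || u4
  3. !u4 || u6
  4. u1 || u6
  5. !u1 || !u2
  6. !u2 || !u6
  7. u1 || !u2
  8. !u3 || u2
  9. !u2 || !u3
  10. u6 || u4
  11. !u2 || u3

There are 2^6 = 64 truth assignments over (u1, u2, u3, u4, u5, u6).
Split on u4. With u4 = true, the clauses containing u4 are satisfied and !u4 drops from the rest; 4 of the 2^5 = 32 assignments to the other variables satisfy what remains.
With u4 = false, by the same count on the reduced clause set, 0 assignments work.
(One model: u1=F, u2=F, u3=F, u4=T, u5=F, u6=T.)
Total: 4 + 0 = 4.

4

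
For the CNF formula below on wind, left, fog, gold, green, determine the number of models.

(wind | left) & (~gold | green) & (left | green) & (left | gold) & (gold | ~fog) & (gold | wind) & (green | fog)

There are 2^5 = 32 truth assignments over (wind, left, fog, gold, green).
Split on fog. With fog = 1, the clauses containing fog are satisfied and ~fog drops from the rest; 3 of the 2^4 = 16 assignments to the other variables satisfy what remains.
With fog = 0, by the same count on the reduced clause set, 4 assignments work.
(One model: wind=F, left=T, fog=F, gold=T, green=T.)
Total: 3 + 4 = 7.

7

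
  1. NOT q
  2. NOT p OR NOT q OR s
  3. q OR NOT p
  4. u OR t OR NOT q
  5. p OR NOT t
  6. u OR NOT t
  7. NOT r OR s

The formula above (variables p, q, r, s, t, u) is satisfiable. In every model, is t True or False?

False

Suppose t = true.
From the singleton clause (NOT q), q = false.
From the singleton clause (NOT p), p = false.
That conflicts with the unit clause (p).
So every satisfying assignment has t = False.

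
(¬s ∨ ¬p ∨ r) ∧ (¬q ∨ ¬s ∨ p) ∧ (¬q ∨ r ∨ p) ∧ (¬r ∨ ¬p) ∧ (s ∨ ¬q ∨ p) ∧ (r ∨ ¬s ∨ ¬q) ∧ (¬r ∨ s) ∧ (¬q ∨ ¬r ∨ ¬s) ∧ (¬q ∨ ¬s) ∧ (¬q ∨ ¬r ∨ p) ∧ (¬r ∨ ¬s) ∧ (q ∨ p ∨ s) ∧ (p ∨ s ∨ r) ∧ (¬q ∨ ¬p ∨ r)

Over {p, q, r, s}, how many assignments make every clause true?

There are 2^4 = 16 truth assignments over (p, q, r, s).
Check each against the 14 clauses (columns in the order p, q, r, s):
  F F F F  ✗ fails (q ∨ p ∨ s)
  F F F T  ✓ satisfies all
  F F T F  ✗ fails (¬r ∨ s)
  F F T T  ✗ fails (¬r ∨ ¬s)
  F T F F  ✗ fails (¬q ∨ r ∨ p)
  F T F T  ✗ fails (¬q ∨ ¬s ∨ p)
  F T T F  ✗ fails (s ∨ ¬q ∨ p)
  F T T T  ✗ fails (¬q ∨ ¬s ∨ p)
  T F F F  ✓ satisfies all
  T F F T  ✗ fails (¬s ∨ ¬p ∨ r)
  T F T F  ✗ fails (¬r ∨ ¬p)
  T F T T  ✗ fails (¬r ∨ ¬p)
  T T F F  ✗ fails (¬q ∨ ¬p ∨ r)
  T T F T  ✗ fails (¬s ∨ ¬p ∨ r)
  T T T F  ✗ fails (¬r ∨ ¬p)
  T T T T  ✗ fails (¬r ∨ ¬p)
2 of the 16 rows are models.

2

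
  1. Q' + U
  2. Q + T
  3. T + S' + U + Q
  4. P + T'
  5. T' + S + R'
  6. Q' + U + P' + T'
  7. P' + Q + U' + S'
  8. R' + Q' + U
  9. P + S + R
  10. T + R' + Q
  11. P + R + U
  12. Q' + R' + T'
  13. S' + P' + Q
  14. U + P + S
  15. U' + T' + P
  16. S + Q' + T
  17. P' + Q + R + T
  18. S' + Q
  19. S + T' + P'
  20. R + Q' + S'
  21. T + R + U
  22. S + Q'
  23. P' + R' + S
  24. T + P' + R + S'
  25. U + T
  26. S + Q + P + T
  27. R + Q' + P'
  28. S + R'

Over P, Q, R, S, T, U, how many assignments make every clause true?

There are 2^6 = 64 truth assignments over (P, Q, R, S, T, U).
Split on T. With T = 1, the clauses containing T are satisfied and T' drops from the rest; 0 of the 2^5 = 32 assignments to the other variables satisfy what remains.
With T = 0, by the same count on the reduced clause set, 2 assignments work.
(One model: P=F, Q=T, R=T, S=T, T=F, U=T.)
Total: 0 + 2 = 2.

2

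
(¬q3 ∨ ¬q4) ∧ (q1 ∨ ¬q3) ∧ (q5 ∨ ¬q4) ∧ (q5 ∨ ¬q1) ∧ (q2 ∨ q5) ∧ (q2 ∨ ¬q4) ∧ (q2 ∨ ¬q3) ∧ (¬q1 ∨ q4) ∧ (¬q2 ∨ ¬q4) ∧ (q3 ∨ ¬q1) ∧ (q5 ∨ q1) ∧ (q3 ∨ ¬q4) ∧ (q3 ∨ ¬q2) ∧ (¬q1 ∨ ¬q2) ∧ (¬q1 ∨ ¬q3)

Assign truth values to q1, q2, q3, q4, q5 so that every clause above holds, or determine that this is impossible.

q1=False,  q2=False,  q3=False,  q4=False,  q5=True

Suppose q3 = False.
(¬q1) alone gives q1 = False.
(q5) alone gives q5 = True.
(¬q4) alone gives q4 = False.
(¬q2) alone gives q2 = False.
Every clause now holds.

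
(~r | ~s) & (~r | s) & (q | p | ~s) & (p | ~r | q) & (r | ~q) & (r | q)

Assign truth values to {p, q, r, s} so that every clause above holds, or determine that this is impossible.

Try r = 0.
From the singleton clause (~q), q = 0.
But (q) is also a unit clause — contradiction.
That branch fails; take r = 1 instead.
From the singleton clause (~s), s = 0.
But (s) is also a unit clause — contradiction.
Neither r = 1 nor r = 0 works.

UNSATISFIABLE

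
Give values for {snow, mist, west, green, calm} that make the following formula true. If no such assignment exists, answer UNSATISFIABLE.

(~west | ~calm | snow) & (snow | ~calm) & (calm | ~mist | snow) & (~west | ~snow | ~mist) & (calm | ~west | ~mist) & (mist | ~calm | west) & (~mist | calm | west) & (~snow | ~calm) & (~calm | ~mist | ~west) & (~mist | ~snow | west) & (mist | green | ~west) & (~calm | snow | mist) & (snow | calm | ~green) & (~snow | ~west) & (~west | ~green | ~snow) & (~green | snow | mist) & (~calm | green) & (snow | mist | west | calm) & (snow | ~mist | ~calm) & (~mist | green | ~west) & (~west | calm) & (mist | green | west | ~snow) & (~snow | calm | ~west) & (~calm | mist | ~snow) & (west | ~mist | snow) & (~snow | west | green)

snow: 1,  mist: 0,  west: 0,  green: 1,  calm: 0

Suppose snow = 1.
Unit clause (~calm) forces calm = 0.
Unit clause (~west) forces west = 0.
Unit clause (~mist) forces mist = 0.
Unit clause (green) forces green = 1.
All clauses are satisfied.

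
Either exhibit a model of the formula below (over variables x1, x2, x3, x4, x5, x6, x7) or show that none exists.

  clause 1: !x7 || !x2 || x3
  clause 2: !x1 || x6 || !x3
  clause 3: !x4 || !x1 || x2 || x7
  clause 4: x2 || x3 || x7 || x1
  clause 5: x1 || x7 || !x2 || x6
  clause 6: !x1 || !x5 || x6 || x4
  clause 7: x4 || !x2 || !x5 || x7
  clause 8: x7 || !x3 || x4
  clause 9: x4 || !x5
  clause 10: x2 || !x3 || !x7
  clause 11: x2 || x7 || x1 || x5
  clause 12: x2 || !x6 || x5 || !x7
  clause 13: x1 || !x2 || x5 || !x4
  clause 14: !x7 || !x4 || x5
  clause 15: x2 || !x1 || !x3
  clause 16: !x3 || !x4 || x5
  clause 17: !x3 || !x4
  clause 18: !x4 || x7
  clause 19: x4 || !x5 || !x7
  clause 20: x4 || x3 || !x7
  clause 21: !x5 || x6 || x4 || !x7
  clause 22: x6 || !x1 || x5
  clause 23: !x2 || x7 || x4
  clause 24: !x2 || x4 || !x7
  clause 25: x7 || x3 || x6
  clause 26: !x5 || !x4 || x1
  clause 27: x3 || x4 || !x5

Branch on x4: set x4 = true.
From the singleton clause (!x3), x3 = false.
From the singleton clause (x7), x7 = true.
From the singleton clause (!x2), x2 = false.
From the singleton clause (x5), x5 = true.
From the singleton clause (x1), x1 = true.
Every clause is now satisfied; x6 is unconstrained.

x1 ↦ true; x2 ↦ false; x3 ↦ false; x4 ↦ true; x5 ↦ true; x6 ↦ false; x7 ↦ true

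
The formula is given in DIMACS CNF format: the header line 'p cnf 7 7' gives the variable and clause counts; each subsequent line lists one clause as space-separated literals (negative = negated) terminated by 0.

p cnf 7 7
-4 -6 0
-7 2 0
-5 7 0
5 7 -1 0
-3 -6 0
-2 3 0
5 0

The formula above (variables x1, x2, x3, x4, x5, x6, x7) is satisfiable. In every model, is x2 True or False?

Suppose x2 = False.
From the singleton clause (¬x7), x7 = False.
From the singleton clause (¬x5), x5 = False.
That conflicts with the unit clause (x5).
So every satisfying assignment has x2 = True.

True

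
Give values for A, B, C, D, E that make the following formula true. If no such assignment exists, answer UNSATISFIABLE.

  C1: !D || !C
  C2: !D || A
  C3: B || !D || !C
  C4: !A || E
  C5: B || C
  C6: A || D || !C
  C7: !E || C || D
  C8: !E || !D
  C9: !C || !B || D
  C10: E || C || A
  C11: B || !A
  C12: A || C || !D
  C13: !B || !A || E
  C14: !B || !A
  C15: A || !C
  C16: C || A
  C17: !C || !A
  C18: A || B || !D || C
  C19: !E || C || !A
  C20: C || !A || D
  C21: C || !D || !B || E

UNSATISFIABLE

Branch on D: set D = false.
Branch on A: set A = false.
(!C) alone gives C = false.
But (C) is also a unit clause — contradiction.
That branch fails; take A = true instead.
(E) alone gives E = true.
(C) alone gives C = true.
But (!C) is also a unit clause — contradiction.
Both values of A lead to a conflict.
That branch fails; take D = true instead.
(!C) alone gives C = false.
(A) alone gives A = true.
(E) alone gives E = true.
But (!E) is also a unit clause — contradiction.
Both values of D lead to a conflict.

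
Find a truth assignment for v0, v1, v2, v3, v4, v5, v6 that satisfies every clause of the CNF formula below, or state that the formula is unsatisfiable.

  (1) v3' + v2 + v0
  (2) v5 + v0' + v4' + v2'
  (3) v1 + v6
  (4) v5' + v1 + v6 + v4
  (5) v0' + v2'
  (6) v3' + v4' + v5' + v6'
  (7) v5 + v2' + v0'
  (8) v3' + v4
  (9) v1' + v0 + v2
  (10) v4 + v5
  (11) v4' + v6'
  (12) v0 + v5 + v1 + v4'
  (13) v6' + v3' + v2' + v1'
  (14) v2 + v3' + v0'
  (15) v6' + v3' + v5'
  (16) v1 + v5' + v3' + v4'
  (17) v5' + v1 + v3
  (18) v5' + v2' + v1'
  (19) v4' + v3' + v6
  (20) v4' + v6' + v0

Case v1 = 1:
Case v0 = 0:
The clause (v2) is unit, so v2 = 1.
The clause (v5') is unit, so v5 = 0.
The clause (v4) is unit, so v4 = 1.
The clause (v6') is unit, so v6 = 0.
The clause (v3') is unit, so v3 = 0.
Every clause now holds.

v0 ↦ 0,  v1 ↦ 1,  v2 ↦ 1,  v3 ↦ 0,  v4 ↦ 1,  v5 ↦ 0,  v6 ↦ 0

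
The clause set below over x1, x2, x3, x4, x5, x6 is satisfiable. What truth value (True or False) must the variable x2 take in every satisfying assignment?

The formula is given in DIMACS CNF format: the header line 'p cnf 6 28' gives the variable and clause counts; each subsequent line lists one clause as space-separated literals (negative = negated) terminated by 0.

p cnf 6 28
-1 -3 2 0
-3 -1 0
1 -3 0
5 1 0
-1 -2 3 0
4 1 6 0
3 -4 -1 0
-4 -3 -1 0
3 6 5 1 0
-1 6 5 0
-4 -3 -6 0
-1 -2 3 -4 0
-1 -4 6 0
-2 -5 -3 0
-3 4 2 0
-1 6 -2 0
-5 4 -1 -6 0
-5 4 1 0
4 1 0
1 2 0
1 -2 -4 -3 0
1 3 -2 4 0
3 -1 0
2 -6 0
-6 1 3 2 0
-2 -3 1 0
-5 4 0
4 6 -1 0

Suppose x2 = False.
(x1) alone gives x1 = True.
(¬x3) alone gives x3 = False.
But (x3) is also a unit clause — contradiction.
So every satisfying assignment has x2 = True.

True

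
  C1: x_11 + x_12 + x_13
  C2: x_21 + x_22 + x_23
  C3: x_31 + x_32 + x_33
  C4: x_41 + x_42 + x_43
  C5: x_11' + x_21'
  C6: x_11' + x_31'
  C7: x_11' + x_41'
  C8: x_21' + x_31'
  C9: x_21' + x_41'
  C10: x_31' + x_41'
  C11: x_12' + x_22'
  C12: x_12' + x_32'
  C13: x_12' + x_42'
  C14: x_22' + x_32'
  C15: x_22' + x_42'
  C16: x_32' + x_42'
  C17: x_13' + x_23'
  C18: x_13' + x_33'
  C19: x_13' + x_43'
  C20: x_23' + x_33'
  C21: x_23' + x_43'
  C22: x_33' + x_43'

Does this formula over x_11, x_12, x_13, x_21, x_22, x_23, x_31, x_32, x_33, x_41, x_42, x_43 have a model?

Unsatisfiable

Suppose x_11 = 0.
Suppose x_12 = 1.
(x_22') alone gives x_22 = 0.
(x_32') alone gives x_32 = 0.
(x_42') alone gives x_42 = 0.
Suppose x_21 = 1.
(x_31') alone gives x_31 = 0.
(x_33) alone gives x_33 = 1.
(x_41') alone gives x_41 = 0.
(x_43) alone gives x_43 = 1.
That conflicts with the unit clause (x_43').
Undo x_21 and try x_21 = 0.
(x_23) alone gives x_23 = 1.
(x_13') alone gives x_13 = 0.
(x_33') alone gives x_33 = 0.
(x_31) alone gives x_31 = 1.
(x_41') alone gives x_41 = 0.
(x_43) alone gives x_43 = 1.
That conflicts with the unit clause (x_43').
Either choice for x_21 ends in contradiction.
Undo x_12 and try x_12 = 0.
(x_13) alone gives x_13 = 1.
(x_23') alone gives x_23 = 0.
(x_33') alone gives x_33 = 0.
(x_43') alone gives x_43 = 0.
Suppose x_21 = 1.
(x_31') alone gives x_31 = 0.
(x_32) alone gives x_32 = 1.
(x_41') alone gives x_41 = 0.
(x_42) alone gives x_42 = 1.
That conflicts with the unit clause (x_42').
Undo x_21 and try x_21 = 0.
(x_22) alone gives x_22 = 1.
(x_32') alone gives x_32 = 0.
(x_31) alone gives x_31 = 1.
(x_41') alone gives x_41 = 0.
(x_42) alone gives x_42 = 1.
That conflicts with the unit clause (x_42').
Either choice for x_21 ends in contradiction.
Either choice for x_12 ends in contradiction.
Undo x_11 and try x_11 = 1.
(x_21') alone gives x_21 = 0.
(x_31') alone gives x_31 = 0.
(x_41') alone gives x_41 = 0.
Suppose x_22 = 1.
(x_12') alone gives x_12 = 0.
(x_32') alone gives x_32 = 0.
(x_33) alone gives x_33 = 1.
(x_42') alone gives x_42 = 0.
(x_43) alone gives x_43 = 1.
That conflicts with the unit clause (x_43').
Undo x_22 and try x_22 = 0.
(x_23) alone gives x_23 = 1.
(x_13') alone gives x_13 = 0.
(x_33') alone gives x_33 = 0.
(x_32) alone gives x_32 = 1.
(x_12') alone gives x_12 = 0.
(x_42') alone gives x_42 = 0.
(x_43) alone gives x_43 = 1.
That conflicts with the unit clause (x_43').
Either choice for x_22 ends in contradiction.
Either choice for x_11 ends in contradiction.
No assignment satisfies every clause.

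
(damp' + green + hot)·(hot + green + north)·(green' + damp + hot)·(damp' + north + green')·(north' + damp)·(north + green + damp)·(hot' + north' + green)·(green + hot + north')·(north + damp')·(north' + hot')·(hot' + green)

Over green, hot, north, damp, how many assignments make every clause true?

2

There are 2^4 = 16 truth assignments over (green, hot, north, damp).
Check each against the 11 clauses (columns in the order green, hot, north, damp):
  F F F F  ✗ fails (hot + green + north)
  F F F T  ✗ fails (damp' + green + hot)
  F F T F  ✗ fails (north' + damp)
  F F T T  ✗ fails (damp' + green + hot)
  F T F F  ✗ fails (north + green + damp)
  F T F T  ✗ fails (north + damp')
  F T T F  ✗ fails (north' + damp)
  F T T T  ✗ fails (hot' + north' + green)
  T F F F  ✗ fails (green' + damp + hot)
  T F F T  ✗ fails (damp' + north + green')
  T F T F  ✗ fails (green' + damp + hot)
  T F T T  ✓ satisfies all
  T T F F  ✓ satisfies all
  T T F T  ✗ fails (damp' + north + green')
  T T T F  ✗ fails (north' + damp)
  T T T T  ✗ fails (north' + hot')
2 of the 16 rows are models.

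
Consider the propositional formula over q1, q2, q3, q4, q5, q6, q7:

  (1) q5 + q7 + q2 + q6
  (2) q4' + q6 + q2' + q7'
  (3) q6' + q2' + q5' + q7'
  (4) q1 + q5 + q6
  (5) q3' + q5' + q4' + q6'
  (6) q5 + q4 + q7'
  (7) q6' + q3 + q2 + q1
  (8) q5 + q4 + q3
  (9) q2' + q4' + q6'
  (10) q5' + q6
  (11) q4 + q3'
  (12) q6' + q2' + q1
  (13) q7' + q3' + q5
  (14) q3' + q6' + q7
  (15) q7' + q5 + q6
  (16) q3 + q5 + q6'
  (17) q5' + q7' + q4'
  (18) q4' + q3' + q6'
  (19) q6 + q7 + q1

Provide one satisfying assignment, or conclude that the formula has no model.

Branch on q5: set q5 = 1.
The clause (q6) is unit, so q6 = 1.
Branch on q2: set q2 = 1.
The clause (q7') is unit, so q7 = 0.
The clause (q4') is unit, so q4 = 0.
The clause (q3') is unit, so q3 = 0.
The clause (q1) is unit, so q1 = 1.
All clauses are satisfied.

q1: 1; q2: 1; q3: 0; q4: 0; q5: 1; q6: 1; q7: 0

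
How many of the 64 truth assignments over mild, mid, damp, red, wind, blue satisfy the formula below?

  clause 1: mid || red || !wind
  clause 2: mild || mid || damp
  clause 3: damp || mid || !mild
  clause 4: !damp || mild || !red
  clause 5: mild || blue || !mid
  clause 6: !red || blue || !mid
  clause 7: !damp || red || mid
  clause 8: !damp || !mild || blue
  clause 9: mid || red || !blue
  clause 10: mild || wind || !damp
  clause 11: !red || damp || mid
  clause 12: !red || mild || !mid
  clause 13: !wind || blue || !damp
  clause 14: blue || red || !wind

There are 2^6 = 64 truth assignments over (mild, mid, damp, red, wind, blue).
Split on wind. With wind = true, the clauses containing wind are satisfied and !wind drops from the rest; 7 of the 2^5 = 32 assignments to the other variables satisfy what remains.
With wind = false, by the same count on the reduced clause set, 7 assignments work.
(One model: mild=F, mid=T, damp=F, red=F, wind=F, blue=T.)
Total: 7 + 7 = 14.

14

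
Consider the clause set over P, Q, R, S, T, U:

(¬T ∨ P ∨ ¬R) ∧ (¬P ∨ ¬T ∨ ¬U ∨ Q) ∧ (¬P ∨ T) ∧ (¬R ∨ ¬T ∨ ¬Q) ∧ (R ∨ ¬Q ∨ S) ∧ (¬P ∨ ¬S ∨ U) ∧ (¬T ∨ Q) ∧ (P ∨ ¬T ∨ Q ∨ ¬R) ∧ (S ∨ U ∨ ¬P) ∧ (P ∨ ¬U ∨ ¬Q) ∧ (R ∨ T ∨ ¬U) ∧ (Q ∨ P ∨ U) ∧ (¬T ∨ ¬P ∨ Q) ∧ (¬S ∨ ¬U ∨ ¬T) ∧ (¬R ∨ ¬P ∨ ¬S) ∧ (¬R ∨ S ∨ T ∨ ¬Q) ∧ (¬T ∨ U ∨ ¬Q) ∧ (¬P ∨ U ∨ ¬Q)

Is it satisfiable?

Suppose P = False.
Suppose T = False.
Suppose U = False.
(Q) alone gives Q = True.
Suppose R = True.
(S) alone gives S = True.
This assignment satisfies each clause.
A satisfying assignment: P ↦ False,  Q ↦ True,  R ↦ True,  S ↦ True,  T ↦ False,  U ↦ False.

Satisfiable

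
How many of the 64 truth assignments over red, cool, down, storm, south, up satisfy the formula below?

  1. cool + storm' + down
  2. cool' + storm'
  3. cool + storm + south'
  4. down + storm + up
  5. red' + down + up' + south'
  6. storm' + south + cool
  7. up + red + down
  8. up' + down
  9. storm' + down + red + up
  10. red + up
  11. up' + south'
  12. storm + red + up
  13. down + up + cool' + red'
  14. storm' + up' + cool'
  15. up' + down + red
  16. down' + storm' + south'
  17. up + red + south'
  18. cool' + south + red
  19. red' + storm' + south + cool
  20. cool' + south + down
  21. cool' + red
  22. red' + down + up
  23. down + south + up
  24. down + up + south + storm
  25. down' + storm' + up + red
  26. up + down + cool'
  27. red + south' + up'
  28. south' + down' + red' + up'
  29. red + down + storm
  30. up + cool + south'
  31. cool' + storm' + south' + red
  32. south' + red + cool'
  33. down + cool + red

There are 2^6 = 64 truth assignments over (red, cool, down, storm, south, up).
Split on up. With up = 1, the clauses containing up are satisfied and up' drops from the rest; 3 of the 2^5 = 32 assignments to the other variables satisfy what remains.
With up = 0, by the same count on the reduced clause set, 3 assignments work.
(One model: red=F, cool=F, down=T, storm=F, south=F, up=T.)
Total: 3 + 3 = 6.

6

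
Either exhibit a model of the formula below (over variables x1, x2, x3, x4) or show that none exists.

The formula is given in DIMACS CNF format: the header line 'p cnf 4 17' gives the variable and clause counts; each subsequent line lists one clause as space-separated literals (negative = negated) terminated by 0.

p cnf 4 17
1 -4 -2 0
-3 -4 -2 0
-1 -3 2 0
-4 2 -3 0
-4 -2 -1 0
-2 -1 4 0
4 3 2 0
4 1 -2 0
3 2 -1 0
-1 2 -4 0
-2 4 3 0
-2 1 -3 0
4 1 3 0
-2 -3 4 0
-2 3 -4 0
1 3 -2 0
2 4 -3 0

x1=False,  x2=False,  x3=False,  x4=True

Suppose x1 = False.
Suppose x4 = True.
Unit clause (¬x2) forces x2 = False.
Unit clause (¬x3) forces x3 = False.
This assignment satisfies each clause.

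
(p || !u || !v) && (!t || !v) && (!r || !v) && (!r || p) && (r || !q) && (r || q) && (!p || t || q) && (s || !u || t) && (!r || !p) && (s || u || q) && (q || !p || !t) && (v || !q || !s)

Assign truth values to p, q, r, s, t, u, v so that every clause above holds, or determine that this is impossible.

UNSATISFIABLE

Suppose t = false.
Suppose r = false.
(!q) alone gives q = false.
But (q) is also a unit clause — contradiction.
So r must be the other value — set r = true.
(!v) alone gives v = false.
(p) alone gives p = true.
But (!p) is also a unit clause — contradiction.
Either choice for r ends in contradiction.
So t must be the other value — set t = true.
(!v) alone gives v = false.
Suppose r = false.
(!q) alone gives q = false.
But (q) is also a unit clause — contradiction.
So r must be the other value — set r = true.
(p) alone gives p = true.
But (!p) is also a unit clause — contradiction.
Either choice for r ends in contradiction.
Either choice for t ends in contradiction.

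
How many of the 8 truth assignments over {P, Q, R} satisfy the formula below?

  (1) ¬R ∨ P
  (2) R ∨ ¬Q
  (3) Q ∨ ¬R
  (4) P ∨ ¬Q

There are 2^3 = 8 truth assignments over (P, Q, R).
Check each against the 4 clauses (columns in the order P, Q, R):
  F F F  ✓ satisfies all
  F F T  ✗ fails (¬R ∨ P)
  F T F  ✗ fails (R ∨ ¬Q)
  F T T  ✗ fails (¬R ∨ P)
  T F F  ✓ satisfies all
  T F T  ✗ fails (Q ∨ ¬R)
  T T F  ✗ fails (R ∨ ¬Q)
  T T T  ✓ satisfies all
3 of the 8 rows are models.

3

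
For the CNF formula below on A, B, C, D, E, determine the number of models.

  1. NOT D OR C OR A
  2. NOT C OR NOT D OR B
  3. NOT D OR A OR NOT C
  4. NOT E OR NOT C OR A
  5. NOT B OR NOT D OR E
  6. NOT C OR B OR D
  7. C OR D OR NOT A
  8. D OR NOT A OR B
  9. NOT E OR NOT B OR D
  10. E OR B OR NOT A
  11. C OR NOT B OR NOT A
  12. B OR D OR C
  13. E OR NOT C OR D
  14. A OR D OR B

There are 2^5 = 32 truth assignments over (A, B, C, D, E).
Split on A. With A = true, the clauses containing A are satisfied and NOT A drops from the rest; 2 of the 2^4 = 16 assignments to the other variables satisfy what remains.
With A = false, by the same count on the reduced clause set, 1 assignment works.
(One model: A=F, B=T, C=F, D=F, E=F.)
Total: 2 + 1 = 3.

3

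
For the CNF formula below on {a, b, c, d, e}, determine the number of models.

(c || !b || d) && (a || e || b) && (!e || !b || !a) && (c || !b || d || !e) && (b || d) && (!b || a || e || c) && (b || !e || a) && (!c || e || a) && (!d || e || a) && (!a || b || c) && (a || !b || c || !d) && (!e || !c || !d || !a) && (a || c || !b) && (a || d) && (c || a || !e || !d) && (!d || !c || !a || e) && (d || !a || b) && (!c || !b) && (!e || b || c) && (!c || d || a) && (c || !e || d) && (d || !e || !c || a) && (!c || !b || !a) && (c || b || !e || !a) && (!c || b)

There are 2^5 = 32 truth assignments over (a, b, c, d, e).
Split on c. With c = true, the clauses containing c are satisfied and !c drops from the rest; 0 of the 2^4 = 16 assignments to the other variables satisfy what remains.
With c = false, by the same count on the reduced clause set, 1 assignment works.
(One model: a=T, b=T, c=F, d=T, e=F.)
Total: 0 + 1 = 1.

1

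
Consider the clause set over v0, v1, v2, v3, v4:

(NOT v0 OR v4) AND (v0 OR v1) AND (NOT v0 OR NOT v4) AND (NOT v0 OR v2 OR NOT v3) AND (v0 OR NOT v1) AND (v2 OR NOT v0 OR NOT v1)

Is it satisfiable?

Suppose v0 = false.
The clause (v1) is unit, so v1 = true.
Now (NOT v1) is unsatisfied and unit — conflict.
That branch fails; take v0 = true instead.
The clause (v4) is unit, so v4 = true.
Now (NOT v4) is unsatisfied and unit — conflict.
Both values of v0 lead to a conflict.
No assignment satisfies every clause.

No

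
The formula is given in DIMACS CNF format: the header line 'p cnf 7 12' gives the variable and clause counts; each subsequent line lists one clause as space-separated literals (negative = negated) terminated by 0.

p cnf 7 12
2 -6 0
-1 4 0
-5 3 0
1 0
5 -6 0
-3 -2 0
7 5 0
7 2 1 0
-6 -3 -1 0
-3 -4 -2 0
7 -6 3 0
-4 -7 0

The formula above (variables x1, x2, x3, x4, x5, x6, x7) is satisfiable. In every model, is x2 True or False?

Suppose x2 = True.
From the singleton clause (x1), x1 = True.
From the singleton clause (x4), x4 = True.
From the singleton clause (¬x3), x3 = False.
From the singleton clause (¬x5), x5 = False.
From the singleton clause (¬x6), x6 = False.
From the singleton clause (x7), x7 = True.
But (¬x7) is also a unit clause — contradiction.
So every satisfying assignment has x2 = False.

False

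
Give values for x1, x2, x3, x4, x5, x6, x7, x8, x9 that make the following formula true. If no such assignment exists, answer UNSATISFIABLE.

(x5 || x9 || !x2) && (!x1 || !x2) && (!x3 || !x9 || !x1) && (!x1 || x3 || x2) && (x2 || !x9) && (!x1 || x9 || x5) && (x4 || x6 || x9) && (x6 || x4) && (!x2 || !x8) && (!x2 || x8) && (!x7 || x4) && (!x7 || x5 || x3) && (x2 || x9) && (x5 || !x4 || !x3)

Suppose x1 = false.
Suppose x2 = true.
The clause (!x8) is unit, so x8 = false.
That conflicts with the unit clause (x8).
Undo x2 and try x2 = false.
The clause (!x9) is unit, so x9 = false.
That conflicts with the unit clause (x9).
Both values of x2 lead to a conflict.
Undo x1 and try x1 = true.
The clause (!x2) is unit, so x2 = false.
The clause (x3) is unit, so x3 = true.
The clause (!x9) is unit, so x9 = false.
That conflicts with the unit clause (x9).
Both values of x1 lead to a conflict.

UNSATISFIABLE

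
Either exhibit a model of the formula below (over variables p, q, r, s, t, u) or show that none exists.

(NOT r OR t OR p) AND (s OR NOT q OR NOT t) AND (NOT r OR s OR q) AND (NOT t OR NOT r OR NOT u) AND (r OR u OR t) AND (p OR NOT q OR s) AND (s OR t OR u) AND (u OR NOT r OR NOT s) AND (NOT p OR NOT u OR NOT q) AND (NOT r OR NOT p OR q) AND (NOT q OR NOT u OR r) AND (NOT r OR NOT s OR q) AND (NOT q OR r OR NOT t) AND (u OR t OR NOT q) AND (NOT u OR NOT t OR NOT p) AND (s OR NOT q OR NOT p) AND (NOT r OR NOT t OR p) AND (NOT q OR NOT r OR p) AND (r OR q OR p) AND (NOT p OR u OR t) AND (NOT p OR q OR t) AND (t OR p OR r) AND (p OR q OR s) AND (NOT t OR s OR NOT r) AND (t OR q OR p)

p=true; q=false; r=false; s=false; t=true; u=false

Case r = false:
Case u = false:
(t) alone gives t = true.
(NOT q) alone gives q = false.
(p) alone gives p = true.
Every clause is now satisfied; s is unconstrained.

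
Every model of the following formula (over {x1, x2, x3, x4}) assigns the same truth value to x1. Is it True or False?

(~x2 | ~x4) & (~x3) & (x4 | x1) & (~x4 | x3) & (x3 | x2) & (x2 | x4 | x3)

True

Suppose x1 = 0.
Unit clause (~x3) forces x3 = 0.
Unit clause (x4) forces x4 = 1.
That conflicts with the unit clause (~x4).
So every satisfying assignment has x1 = True.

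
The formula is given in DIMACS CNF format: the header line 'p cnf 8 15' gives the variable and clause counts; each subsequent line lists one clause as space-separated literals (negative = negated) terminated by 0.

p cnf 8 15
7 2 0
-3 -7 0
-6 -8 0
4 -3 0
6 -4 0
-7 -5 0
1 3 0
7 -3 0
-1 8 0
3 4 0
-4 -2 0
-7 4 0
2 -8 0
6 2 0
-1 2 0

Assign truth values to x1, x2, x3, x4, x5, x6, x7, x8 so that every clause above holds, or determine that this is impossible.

Branch on x7: set x7 = True.
Unit clause (¬x3) forces x3 = False.
Unit clause (¬x5) forces x5 = False.
Unit clause (x1) forces x1 = True.
Unit clause (x8) forces x8 = True.
Unit clause (¬x6) forces x6 = False.
Unit clause (¬x4) forces x4 = False.
Now (x4) is unsatisfied and unit — conflict.
So x7 must be the other value — set x7 = False.
Unit clause (x2) forces x2 = True.
Unit clause (¬x3) forces x3 = False.
Unit clause (x1) forces x1 = True.
Unit clause (x8) forces x8 = True.
Unit clause (¬x6) forces x6 = False.
Unit clause (¬x4) forces x4 = False.
Now (x4) is unsatisfied and unit — conflict.
Either choice for x7 ends in contradiction.

UNSATISFIABLE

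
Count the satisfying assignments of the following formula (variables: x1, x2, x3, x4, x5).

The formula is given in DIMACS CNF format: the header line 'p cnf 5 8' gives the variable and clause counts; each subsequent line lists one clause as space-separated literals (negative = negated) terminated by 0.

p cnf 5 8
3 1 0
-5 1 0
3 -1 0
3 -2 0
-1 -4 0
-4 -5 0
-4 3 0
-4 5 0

6

There are 2^5 = 32 truth assignments over (x1, x2, x3, x4, x5).
Split on x3. With x3 = True, the clauses containing x3 are satisfied and ¬x3 drops from the rest; 6 of the 2^4 = 16 assignments to the other variables satisfy what remains.
With x3 = False, by the same count on the reduced clause set, 0 assignments work.
(One model: x1=F, x2=F, x3=T, x4=F, x5=F.)
Total: 6 + 0 = 6.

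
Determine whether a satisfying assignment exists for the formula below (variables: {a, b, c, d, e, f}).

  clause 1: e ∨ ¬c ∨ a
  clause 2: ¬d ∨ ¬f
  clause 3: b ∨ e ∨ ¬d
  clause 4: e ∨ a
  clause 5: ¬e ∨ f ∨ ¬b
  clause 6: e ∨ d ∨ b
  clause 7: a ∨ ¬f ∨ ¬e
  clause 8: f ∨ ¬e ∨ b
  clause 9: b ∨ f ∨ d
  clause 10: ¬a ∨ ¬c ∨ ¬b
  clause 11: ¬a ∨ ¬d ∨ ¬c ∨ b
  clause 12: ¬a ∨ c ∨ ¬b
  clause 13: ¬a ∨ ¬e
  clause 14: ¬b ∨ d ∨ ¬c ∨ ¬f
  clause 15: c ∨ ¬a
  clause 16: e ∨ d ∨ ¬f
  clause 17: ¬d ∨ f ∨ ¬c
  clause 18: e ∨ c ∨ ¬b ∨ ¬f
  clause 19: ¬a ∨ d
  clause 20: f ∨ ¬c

Suppose d = False.
(¬a) alone gives a = False.
(e) alone gives e = True.
(¬f) alone gives f = False.
(¬b) alone gives b = False.
But (b) is also a unit clause — contradiction.
So d must be the other value — set d = True.
(¬f) alone gives f = False.
(¬c) alone gives c = False.
(¬a) alone gives a = False.
(e) alone gives e = True.
(¬b) alone gives b = False.
But (b) is also a unit clause — contradiction.
Both values of d lead to a conflict.
No assignment satisfies every clause.

No, unsatisfiable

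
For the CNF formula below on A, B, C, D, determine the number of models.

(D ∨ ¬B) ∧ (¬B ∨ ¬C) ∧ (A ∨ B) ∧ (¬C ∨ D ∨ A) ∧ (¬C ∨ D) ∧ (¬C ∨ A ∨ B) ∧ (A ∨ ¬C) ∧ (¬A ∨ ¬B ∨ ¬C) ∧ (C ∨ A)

There are 2^4 = 16 truth assignments over (A, B, C, D).
Check each against the 9 clauses (columns in the order A, B, C, D):
  F F F F  ✗ fails (A ∨ B)
  F F F T  ✗ fails (A ∨ B)
  F F T F  ✗ fails (A ∨ B)
  F F T T  ✗ fails (A ∨ B)
  F T F F  ✗ fails (D ∨ ¬B)
  F T F T  ✗ fails (C ∨ A)
  F T T F  ✗ fails (D ∨ ¬B)
  F T T T  ✗ fails (¬B ∨ ¬C)
  T F F F  ✓ satisfies all
  T F F T  ✓ satisfies all
  T F T F  ✗ fails (¬C ∨ D)
  T F T T  ✓ satisfies all
  T T F F  ✗ fails (D ∨ ¬B)
  T T F T  ✓ satisfies all
  T T T F  ✗ fails (D ∨ ¬B)
  T T T T  ✗ fails (¬B ∨ ¬C)
4 of the 16 rows are models.

4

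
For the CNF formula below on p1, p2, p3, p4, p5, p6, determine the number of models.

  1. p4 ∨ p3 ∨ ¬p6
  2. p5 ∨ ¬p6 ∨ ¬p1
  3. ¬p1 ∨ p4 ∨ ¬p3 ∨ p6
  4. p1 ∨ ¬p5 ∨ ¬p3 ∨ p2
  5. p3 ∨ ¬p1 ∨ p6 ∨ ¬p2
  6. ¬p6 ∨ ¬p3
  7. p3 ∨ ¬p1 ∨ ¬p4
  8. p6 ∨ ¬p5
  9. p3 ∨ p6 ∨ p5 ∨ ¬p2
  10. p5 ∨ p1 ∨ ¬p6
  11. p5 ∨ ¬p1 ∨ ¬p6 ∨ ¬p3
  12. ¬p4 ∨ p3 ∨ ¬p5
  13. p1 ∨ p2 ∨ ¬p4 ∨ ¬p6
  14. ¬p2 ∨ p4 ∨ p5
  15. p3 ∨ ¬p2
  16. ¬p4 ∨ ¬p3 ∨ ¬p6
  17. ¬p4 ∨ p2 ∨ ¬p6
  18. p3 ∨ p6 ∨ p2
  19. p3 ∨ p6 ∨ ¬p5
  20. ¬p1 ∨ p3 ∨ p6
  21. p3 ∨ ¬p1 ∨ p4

5

There are 2^6 = 64 truth assignments over (p1, p2, p3, p4, p5, p6).
Split on p2. With p2 = True, the clauses containing p2 are satisfied and ¬p2 drops from the rest; 2 of the 2^5 = 32 assignments to the other variables satisfy what remains.
With p2 = False, by the same count on the reduced clause set, 3 assignments work.
(One model: p1=F, p2=F, p3=T, p4=F, p5=F, p6=F.)
Total: 2 + 3 = 5.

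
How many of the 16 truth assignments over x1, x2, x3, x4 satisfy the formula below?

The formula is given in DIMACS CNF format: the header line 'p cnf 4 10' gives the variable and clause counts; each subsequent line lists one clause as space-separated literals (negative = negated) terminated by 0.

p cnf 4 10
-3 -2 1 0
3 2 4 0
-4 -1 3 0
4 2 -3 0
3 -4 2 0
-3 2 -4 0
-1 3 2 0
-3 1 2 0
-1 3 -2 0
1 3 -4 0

3

There are 2^4 = 16 truth assignments over (x1, x2, x3, x4).
Check each against the 10 clauses (columns in the order x1, x2, x3, x4):
  F F F F  ✗ fails (x3 ∨ x2 ∨ x4)
  F F F T  ✗ fails (x3 ∨ ¬x4 ∨ x2)
  F F T F  ✗ fails (x4 ∨ x2 ∨ ¬x3)
  F F T T  ✗ fails (¬x3 ∨ x2 ∨ ¬x4)
  F T F F  ✓ satisfies all
  F T F T  ✗ fails (x1 ∨ x3 ∨ ¬x4)
  F T T F  ✗ fails (¬x3 ∨ ¬x2 ∨ x1)
  F T T T  ✗ fails (¬x3 ∨ ¬x2 ∨ x1)
  T F F F  ✗ fails (x3 ∨ x2 ∨ x4)
  T F F T  ✗ fails (¬x4 ∨ ¬x1 ∨ x3)
  T F T F  ✗ fails (x4 ∨ x2 ∨ ¬x3)
  T F T T  ✗ fails (¬x3 ∨ x2 ∨ ¬x4)
  T T F F  ✗ fails (¬x1 ∨ x3 ∨ ¬x2)
  T T F T  ✗ fails (¬x4 ∨ ¬x1 ∨ x3)
  T T T F  ✓ satisfies all
  T T T T  ✓ satisfies all
3 of the 16 rows are models.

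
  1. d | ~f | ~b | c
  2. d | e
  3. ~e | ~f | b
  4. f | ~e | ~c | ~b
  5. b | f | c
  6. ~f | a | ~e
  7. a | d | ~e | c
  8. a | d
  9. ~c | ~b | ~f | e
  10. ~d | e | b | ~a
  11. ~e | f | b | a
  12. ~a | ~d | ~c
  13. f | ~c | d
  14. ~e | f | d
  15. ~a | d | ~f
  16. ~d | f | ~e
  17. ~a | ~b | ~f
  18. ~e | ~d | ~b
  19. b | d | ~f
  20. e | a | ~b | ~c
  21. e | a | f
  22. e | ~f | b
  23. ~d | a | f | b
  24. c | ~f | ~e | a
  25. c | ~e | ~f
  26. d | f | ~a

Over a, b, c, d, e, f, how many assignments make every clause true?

2

There are 2^6 = 64 truth assignments over (a, b, c, d, e, f).
Split on b. With b = 1, the clauses containing b are satisfied and ~b drops from the rest; 2 of the 2^5 = 32 assignments to the other variables satisfy what remains.
With b = 0, by the same count on the reduced clause set, 0 assignments work.
(One model: a=F, b=T, c=F, d=T, e=F, f=T.)
Total: 2 + 0 = 2.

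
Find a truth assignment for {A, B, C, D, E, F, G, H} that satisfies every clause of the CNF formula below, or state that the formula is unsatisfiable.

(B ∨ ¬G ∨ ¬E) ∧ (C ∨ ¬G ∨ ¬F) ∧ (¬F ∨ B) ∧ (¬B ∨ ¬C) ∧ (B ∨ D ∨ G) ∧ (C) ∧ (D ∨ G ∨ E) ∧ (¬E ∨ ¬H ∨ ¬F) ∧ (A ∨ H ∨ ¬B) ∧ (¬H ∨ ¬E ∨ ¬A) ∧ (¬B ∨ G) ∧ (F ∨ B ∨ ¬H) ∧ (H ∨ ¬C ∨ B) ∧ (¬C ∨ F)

Unit clause (C) forces C = True.
Unit clause (¬B) forces B = False.
Unit clause (¬F) forces F = False.
That conflicts with the unit clause (F).

UNSATISFIABLE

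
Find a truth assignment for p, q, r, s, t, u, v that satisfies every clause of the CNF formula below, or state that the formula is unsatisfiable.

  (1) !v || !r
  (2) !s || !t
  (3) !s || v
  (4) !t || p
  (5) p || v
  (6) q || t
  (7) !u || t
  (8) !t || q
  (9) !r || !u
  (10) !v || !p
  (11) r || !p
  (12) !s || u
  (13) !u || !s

Suppose v = true.
From the singleton clause (!r), r = false.
From the singleton clause (!p), p = false.
From the singleton clause (!t), t = false.
From the singleton clause (q), q = true.
From the singleton clause (!u), u = false.
From the singleton clause (!s), s = false.
Every clause now holds.

p ↦ false, q ↦ true, r ↦ false, s ↦ false, t ↦ false, u ↦ false, v ↦ true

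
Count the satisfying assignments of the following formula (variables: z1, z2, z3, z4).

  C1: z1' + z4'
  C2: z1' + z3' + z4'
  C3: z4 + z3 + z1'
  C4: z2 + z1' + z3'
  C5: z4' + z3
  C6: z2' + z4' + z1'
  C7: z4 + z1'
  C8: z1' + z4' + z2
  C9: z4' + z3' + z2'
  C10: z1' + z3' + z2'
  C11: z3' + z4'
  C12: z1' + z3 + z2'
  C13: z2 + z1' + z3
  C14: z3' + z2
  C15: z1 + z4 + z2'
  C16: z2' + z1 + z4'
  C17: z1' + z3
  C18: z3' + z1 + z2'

There are 2^4 = 16 truth assignments over (z1, z2, z3, z4).
Split on z4. With z4 = 1, the clauses containing z4 are satisfied and z4' drops from the rest; 0 of the 2^3 = 8 assignments to the other variables satisfy what remains.
With z4 = 0, by the same count on the reduced clause set, 1 assignment works.
(One model: z1=F, z2=F, z3=F, z4=F.)
Total: 0 + 1 = 1.

1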